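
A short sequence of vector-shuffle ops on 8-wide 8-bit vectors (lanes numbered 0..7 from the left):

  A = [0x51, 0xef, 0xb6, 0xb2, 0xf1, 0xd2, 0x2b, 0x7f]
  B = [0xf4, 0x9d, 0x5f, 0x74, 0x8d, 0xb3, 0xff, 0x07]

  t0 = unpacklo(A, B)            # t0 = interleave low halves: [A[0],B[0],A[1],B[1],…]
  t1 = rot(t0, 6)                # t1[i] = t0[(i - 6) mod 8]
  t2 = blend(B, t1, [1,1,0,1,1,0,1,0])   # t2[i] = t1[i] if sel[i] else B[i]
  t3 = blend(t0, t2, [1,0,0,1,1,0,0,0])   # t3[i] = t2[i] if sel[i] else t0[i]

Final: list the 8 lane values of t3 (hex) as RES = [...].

RES = [ 0xef  0xf4  0xef  0x5f  0xb2  0x5f  0xb2  0x74 ]

→ t0 |51|f4|ef|9d|b6|5f|b2|74|
→ t1 |ef|9d|b6|5f|b2|74|51|f4|
→ t2 |ef|9d|5f|5f|b2|b3|51|07|
→ t3 |ef|f4|ef|5f|b2|5f|b2|74|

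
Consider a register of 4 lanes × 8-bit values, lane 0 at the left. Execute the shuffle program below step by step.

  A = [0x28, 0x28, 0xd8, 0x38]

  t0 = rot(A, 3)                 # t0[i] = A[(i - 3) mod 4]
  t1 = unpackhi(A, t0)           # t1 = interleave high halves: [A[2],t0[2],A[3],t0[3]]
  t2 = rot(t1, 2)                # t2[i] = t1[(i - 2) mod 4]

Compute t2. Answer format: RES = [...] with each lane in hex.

→ t0 |28|d8|38|28|
→ t1 |d8|38|38|28|
→ t2 |38|28|d8|38|

RES = [ 0x38  0x28  0xd8  0x38 ]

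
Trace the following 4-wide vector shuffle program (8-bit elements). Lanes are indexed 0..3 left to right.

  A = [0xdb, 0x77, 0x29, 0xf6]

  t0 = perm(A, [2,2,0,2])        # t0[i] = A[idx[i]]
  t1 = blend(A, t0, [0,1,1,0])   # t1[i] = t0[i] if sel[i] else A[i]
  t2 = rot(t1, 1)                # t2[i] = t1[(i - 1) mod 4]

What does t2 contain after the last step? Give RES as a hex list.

RES = [0xf6, 0xdb, 0x29, 0xdb]

  t0: 29 29 db 29
  t1: db 29 db f6
  t2: f6 db 29 db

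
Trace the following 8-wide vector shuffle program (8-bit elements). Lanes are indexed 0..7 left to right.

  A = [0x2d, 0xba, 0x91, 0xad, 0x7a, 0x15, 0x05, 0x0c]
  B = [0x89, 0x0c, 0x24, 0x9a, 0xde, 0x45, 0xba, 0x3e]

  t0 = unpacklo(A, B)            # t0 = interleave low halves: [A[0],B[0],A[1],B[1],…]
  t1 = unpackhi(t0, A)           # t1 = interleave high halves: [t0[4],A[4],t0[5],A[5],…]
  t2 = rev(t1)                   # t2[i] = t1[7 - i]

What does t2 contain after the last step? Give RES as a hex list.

  t0: 2d 89 ba 0c 91 24 ad 9a
  t1: 91 7a 24 15 ad 05 9a 0c
  t2: 0c 9a 05 ad 15 24 7a 91

RES = [0x0c, 0x9a, 0x05, 0xad, 0x15, 0x24, 0x7a, 0x91]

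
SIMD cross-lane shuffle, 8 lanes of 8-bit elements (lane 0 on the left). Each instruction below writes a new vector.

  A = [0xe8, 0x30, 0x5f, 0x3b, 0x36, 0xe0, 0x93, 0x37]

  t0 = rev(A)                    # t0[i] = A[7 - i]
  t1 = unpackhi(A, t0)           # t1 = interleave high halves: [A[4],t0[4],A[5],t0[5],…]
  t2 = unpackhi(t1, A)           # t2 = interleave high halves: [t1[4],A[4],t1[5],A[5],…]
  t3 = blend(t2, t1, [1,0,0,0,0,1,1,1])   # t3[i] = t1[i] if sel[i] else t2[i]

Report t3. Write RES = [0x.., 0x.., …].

RES = [ 0x36  0x36  0x30  0xe0  0x37  0x30  0x37  0xe8 ]

t0 = [0x37, 0x93, 0xe0, 0x36, 0x3b, 0x5f, 0x30, 0xe8]
t1 = [0x36, 0x3b, 0xe0, 0x5f, 0x93, 0x30, 0x37, 0xe8]
t2 = [0x93, 0x36, 0x30, 0xe0, 0x37, 0x93, 0xe8, 0x37]
t3 = [0x36, 0x36, 0x30, 0xe0, 0x37, 0x30, 0x37, 0xe8]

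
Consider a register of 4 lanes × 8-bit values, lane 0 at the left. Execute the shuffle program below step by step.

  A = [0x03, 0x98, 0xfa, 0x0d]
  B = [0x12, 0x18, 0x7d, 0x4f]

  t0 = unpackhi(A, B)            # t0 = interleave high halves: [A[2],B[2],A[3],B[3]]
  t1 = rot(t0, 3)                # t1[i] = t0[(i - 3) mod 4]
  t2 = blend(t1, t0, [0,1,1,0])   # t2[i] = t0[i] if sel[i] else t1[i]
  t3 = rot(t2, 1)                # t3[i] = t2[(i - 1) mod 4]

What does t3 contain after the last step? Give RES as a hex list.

RES = [0xfa, 0x7d, 0x7d, 0x0d]

→ t0 |fa|7d|0d|4f|
→ t1 |7d|0d|4f|fa|
→ t2 |7d|7d|0d|fa|
→ t3 |fa|7d|7d|0d|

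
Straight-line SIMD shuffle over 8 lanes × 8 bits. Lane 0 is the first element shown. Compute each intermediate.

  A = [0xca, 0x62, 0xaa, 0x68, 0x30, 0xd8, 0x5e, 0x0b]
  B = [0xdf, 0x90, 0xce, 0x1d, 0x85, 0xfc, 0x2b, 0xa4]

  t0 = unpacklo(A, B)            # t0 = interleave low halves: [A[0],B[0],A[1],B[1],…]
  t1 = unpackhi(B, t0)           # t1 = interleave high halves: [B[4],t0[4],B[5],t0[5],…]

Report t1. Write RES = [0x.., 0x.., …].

RES = [ 0x85  0xaa  0xfc  0xce  0x2b  0x68  0xa4  0x1d ]

t0 = [0xca, 0xdf, 0x62, 0x90, 0xaa, 0xce, 0x68, 0x1d]
t1 = [0x85, 0xaa, 0xfc, 0xce, 0x2b, 0x68, 0xa4, 0x1d]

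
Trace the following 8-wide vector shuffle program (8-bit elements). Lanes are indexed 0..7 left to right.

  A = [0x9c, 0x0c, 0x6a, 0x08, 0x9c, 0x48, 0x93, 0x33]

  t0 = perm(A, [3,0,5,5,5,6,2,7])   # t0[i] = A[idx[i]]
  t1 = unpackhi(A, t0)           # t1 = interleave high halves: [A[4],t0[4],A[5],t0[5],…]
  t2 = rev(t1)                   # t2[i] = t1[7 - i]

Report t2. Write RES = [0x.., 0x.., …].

RES = [ 0x33  0x33  0x6a  0x93  0x93  0x48  0x48  0x9c ]

t0 = [0x08, 0x9c, 0x48, 0x48, 0x48, 0x93, 0x6a, 0x33]
t1 = [0x9c, 0x48, 0x48, 0x93, 0x93, 0x6a, 0x33, 0x33]
t2 = [0x33, 0x33, 0x6a, 0x93, 0x93, 0x48, 0x48, 0x9c]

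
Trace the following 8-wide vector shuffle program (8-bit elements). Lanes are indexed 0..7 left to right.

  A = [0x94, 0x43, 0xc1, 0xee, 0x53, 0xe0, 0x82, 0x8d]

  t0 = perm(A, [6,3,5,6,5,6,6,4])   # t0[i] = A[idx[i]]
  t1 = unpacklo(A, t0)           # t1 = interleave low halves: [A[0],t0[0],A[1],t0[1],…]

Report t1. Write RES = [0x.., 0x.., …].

RES = [0x94, 0x82, 0x43, 0xee, 0xc1, 0xe0, 0xee, 0x82]

  t0: 82 ee e0 82 e0 82 82 53
  t1: 94 82 43 ee c1 e0 ee 82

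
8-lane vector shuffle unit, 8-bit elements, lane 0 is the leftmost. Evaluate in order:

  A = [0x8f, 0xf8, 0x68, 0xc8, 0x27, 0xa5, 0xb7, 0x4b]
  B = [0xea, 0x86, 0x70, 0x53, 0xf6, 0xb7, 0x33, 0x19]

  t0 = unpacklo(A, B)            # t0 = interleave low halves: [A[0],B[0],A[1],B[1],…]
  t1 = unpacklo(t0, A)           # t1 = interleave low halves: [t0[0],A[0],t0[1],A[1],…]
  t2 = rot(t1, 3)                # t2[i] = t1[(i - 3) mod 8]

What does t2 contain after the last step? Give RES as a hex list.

RES = [0x68, 0x86, 0xc8, 0x8f, 0x8f, 0xea, 0xf8, 0xf8]

t0 = [0x8f, 0xea, 0xf8, 0x86, 0x68, 0x70, 0xc8, 0x53]
t1 = [0x8f, 0x8f, 0xea, 0xf8, 0xf8, 0x68, 0x86, 0xc8]
t2 = [0x68, 0x86, 0xc8, 0x8f, 0x8f, 0xea, 0xf8, 0xf8]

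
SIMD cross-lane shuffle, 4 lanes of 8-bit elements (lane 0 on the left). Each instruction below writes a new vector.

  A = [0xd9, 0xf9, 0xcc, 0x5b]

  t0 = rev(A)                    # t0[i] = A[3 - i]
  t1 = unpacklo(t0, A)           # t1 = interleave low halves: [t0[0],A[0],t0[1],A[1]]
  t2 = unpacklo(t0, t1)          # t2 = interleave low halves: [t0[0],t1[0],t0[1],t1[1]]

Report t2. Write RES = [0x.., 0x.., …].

RES = [ 0x5b  0x5b  0xcc  0xd9 ]

  t0: 5b cc f9 d9
  t1: 5b d9 cc f9
  t2: 5b 5b cc d9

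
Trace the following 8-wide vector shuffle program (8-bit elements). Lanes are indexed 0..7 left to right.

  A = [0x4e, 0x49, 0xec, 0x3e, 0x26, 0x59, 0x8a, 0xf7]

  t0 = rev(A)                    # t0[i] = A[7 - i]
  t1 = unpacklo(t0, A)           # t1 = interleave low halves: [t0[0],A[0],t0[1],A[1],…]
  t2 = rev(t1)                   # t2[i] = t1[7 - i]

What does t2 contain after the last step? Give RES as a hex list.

  t0: f7 8a 59 26 3e ec 49 4e
  t1: f7 4e 8a 49 59 ec 26 3e
  t2: 3e 26 ec 59 49 8a 4e f7

RES = [ 0x3e  0x26  0xec  0x59  0x49  0x8a  0x4e  0xf7 ]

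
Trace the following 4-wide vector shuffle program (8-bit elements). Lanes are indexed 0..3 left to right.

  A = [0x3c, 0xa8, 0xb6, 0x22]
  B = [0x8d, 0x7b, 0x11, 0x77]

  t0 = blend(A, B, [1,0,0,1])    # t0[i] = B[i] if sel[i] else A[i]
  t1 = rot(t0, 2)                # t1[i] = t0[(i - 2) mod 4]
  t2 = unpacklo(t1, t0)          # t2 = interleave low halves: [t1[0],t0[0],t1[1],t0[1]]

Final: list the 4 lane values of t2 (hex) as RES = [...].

RES = [ 0xb6  0x8d  0x77  0xa8 ]

→ t0 |8d|a8|b6|77|
→ t1 |b6|77|8d|a8|
→ t2 |b6|8d|77|a8|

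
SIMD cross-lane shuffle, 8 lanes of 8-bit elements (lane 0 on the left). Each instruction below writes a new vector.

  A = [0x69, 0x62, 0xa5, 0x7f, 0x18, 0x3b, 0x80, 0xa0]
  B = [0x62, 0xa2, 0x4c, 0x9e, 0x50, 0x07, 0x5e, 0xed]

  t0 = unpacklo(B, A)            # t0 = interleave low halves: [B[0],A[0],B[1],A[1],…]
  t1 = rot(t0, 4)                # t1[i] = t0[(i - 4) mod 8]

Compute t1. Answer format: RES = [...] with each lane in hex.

→ t0 |62|69|a2|62|4c|a5|9e|7f|
→ t1 |4c|a5|9e|7f|62|69|a2|62|

RES = [ 0x4c  0xa5  0x9e  0x7f  0x62  0x69  0xa2  0x62 ]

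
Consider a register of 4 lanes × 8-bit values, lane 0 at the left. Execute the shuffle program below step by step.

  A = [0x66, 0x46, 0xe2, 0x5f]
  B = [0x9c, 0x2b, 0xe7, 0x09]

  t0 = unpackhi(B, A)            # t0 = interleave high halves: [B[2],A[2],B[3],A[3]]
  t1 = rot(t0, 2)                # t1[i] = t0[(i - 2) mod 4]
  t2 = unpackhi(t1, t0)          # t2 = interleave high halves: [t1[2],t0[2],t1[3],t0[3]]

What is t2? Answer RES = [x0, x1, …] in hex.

  t0: e7 e2 09 5f
  t1: 09 5f e7 e2
  t2: e7 09 e2 5f

RES = [ 0xe7  0x09  0xe2  0x5f ]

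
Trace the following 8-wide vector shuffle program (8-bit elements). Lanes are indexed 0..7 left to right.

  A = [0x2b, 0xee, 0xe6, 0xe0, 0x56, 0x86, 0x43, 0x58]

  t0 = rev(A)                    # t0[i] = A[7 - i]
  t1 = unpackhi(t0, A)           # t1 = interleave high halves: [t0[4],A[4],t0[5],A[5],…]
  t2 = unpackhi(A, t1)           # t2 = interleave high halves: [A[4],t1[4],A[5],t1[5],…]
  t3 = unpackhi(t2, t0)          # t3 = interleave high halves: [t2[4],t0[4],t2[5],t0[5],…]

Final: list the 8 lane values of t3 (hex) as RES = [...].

→ t0 |58|43|86|56|e0|e6|ee|2b|
→ t1 |e0|56|e6|86|ee|43|2b|58|
→ t2 |56|ee|86|43|43|2b|58|58|
→ t3 |43|e0|2b|e6|58|ee|58|2b|

RES = [ 0x43  0xe0  0x2b  0xe6  0x58  0xee  0x58  0x2b ]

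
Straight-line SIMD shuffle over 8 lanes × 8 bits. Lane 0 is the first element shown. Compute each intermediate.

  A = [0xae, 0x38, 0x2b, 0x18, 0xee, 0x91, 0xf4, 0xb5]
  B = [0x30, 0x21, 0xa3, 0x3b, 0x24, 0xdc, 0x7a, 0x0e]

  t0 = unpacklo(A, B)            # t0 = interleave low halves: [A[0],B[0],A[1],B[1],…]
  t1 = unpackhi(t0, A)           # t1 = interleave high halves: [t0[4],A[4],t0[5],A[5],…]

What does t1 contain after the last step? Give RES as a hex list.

RES = [ 0x2b  0xee  0xa3  0x91  0x18  0xf4  0x3b  0xb5 ]

→ t0 |ae|30|38|21|2b|a3|18|3b|
→ t1 |2b|ee|a3|91|18|f4|3b|b5|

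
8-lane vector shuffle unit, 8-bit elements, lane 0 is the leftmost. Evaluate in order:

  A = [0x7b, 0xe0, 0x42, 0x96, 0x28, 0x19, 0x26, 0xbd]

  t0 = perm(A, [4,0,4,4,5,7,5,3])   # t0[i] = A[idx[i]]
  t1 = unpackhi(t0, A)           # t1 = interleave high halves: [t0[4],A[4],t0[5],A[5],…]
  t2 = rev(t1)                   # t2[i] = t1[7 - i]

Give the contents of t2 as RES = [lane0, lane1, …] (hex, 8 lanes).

RES = [0xbd, 0x96, 0x26, 0x19, 0x19, 0xbd, 0x28, 0x19]

→ t0 |28|7b|28|28|19|bd|19|96|
→ t1 |19|28|bd|19|19|26|96|bd|
→ t2 |bd|96|26|19|19|bd|28|19|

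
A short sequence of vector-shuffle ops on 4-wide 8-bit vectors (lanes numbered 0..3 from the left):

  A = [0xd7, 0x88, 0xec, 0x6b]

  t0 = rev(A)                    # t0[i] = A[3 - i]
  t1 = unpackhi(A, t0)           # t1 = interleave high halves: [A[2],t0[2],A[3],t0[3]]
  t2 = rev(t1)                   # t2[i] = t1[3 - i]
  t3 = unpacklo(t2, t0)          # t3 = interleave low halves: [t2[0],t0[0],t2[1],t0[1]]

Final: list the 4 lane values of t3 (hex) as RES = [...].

t0 = [0x6b, 0xec, 0x88, 0xd7]
t1 = [0xec, 0x88, 0x6b, 0xd7]
t2 = [0xd7, 0x6b, 0x88, 0xec]
t3 = [0xd7, 0x6b, 0x6b, 0xec]

RES = [0xd7, 0x6b, 0x6b, 0xec]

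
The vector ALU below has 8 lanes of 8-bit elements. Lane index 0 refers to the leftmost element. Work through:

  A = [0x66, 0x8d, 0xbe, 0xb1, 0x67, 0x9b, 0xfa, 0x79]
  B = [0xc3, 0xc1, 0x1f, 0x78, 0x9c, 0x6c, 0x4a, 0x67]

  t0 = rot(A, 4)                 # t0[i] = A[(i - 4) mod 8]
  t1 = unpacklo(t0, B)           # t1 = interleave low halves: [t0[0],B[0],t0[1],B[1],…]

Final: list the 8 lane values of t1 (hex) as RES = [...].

RES = [ 0x67  0xc3  0x9b  0xc1  0xfa  0x1f  0x79  0x78 ]

t0 = [0x67, 0x9b, 0xfa, 0x79, 0x66, 0x8d, 0xbe, 0xb1]
t1 = [0x67, 0xc3, 0x9b, 0xc1, 0xfa, 0x1f, 0x79, 0x78]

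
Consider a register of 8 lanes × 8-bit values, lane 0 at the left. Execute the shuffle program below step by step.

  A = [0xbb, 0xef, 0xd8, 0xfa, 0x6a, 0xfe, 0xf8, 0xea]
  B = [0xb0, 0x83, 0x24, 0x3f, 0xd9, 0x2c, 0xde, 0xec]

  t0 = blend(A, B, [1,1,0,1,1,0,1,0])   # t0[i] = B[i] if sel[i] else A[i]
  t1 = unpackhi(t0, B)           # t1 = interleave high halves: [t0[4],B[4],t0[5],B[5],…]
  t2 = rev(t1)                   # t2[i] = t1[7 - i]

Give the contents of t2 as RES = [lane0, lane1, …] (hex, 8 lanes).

t0 = [0xb0, 0x83, 0xd8, 0x3f, 0xd9, 0xfe, 0xde, 0xea]
t1 = [0xd9, 0xd9, 0xfe, 0x2c, 0xde, 0xde, 0xea, 0xec]
t2 = [0xec, 0xea, 0xde, 0xde, 0x2c, 0xfe, 0xd9, 0xd9]

RES = [ 0xec  0xea  0xde  0xde  0x2c  0xfe  0xd9  0xd9 ]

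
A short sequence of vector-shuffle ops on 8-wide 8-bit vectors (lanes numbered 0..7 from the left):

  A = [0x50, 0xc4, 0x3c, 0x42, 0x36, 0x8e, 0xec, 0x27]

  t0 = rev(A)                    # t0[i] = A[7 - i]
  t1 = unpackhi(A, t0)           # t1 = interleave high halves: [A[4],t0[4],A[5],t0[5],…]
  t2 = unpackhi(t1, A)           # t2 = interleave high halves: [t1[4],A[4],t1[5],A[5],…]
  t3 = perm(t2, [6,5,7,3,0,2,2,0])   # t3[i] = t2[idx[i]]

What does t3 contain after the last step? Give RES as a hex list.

→ t0 |27|ec|8e|36|42|3c|c4|50|
→ t1 |36|42|8e|3c|ec|c4|27|50|
→ t2 |ec|36|c4|8e|27|ec|50|27|
→ t3 |50|ec|27|8e|ec|c4|c4|ec|

RES = [ 0x50  0xec  0x27  0x8e  0xec  0xc4  0xc4  0xec ]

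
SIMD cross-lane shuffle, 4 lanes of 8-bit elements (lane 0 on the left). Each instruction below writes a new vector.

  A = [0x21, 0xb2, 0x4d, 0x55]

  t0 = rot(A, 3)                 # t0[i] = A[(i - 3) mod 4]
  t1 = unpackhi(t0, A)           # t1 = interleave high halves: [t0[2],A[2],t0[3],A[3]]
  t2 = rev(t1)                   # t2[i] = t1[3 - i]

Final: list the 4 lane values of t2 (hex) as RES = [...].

t0 = [0xb2, 0x4d, 0x55, 0x21]
t1 = [0x55, 0x4d, 0x21, 0x55]
t2 = [0x55, 0x21, 0x4d, 0x55]

RES = [0x55, 0x21, 0x4d, 0x55]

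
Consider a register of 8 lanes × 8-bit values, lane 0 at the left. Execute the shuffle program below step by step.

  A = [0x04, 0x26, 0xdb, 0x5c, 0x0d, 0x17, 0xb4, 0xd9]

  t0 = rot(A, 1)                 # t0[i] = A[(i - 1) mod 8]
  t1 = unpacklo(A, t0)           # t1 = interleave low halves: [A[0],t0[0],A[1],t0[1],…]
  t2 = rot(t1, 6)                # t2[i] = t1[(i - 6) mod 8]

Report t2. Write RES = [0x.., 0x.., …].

RES = [ 0x26  0x04  0xdb  0x26  0x5c  0xdb  0x04  0xd9 ]

t0 = [0xd9, 0x04, 0x26, 0xdb, 0x5c, 0x0d, 0x17, 0xb4]
t1 = [0x04, 0xd9, 0x26, 0x04, 0xdb, 0x26, 0x5c, 0xdb]
t2 = [0x26, 0x04, 0xdb, 0x26, 0x5c, 0xdb, 0x04, 0xd9]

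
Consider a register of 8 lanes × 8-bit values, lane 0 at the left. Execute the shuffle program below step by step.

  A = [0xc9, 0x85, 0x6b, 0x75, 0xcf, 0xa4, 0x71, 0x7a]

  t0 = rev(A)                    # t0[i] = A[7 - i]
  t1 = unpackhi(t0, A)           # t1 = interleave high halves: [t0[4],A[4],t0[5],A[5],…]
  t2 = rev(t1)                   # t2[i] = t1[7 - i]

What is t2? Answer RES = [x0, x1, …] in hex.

RES = [ 0x7a  0xc9  0x71  0x85  0xa4  0x6b  0xcf  0x75 ]

  t0: 7a 71 a4 cf 75 6b 85 c9
  t1: 75 cf 6b a4 85 71 c9 7a
  t2: 7a c9 71 85 a4 6b cf 75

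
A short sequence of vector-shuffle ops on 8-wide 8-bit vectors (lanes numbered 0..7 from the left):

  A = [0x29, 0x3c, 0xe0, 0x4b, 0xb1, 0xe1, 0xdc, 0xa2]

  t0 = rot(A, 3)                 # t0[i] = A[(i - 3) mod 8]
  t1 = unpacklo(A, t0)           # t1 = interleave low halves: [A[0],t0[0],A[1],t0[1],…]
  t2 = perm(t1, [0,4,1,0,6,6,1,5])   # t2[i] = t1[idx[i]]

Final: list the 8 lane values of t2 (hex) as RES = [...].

RES = [ 0x29  0xe0  0xe1  0x29  0x4b  0x4b  0xe1  0xa2 ]

→ t0 |e1|dc|a2|29|3c|e0|4b|b1|
→ t1 |29|e1|3c|dc|e0|a2|4b|29|
→ t2 |29|e0|e1|29|4b|4b|e1|a2|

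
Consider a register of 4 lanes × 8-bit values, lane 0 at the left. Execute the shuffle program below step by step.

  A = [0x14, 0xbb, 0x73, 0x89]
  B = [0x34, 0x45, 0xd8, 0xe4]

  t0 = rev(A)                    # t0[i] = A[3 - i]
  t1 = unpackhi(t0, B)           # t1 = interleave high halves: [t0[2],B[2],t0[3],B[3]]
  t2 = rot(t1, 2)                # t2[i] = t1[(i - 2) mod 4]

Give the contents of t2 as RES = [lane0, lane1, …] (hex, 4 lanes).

RES = [ 0x14  0xe4  0xbb  0xd8 ]

→ t0 |89|73|bb|14|
→ t1 |bb|d8|14|e4|
→ t2 |14|e4|bb|d8|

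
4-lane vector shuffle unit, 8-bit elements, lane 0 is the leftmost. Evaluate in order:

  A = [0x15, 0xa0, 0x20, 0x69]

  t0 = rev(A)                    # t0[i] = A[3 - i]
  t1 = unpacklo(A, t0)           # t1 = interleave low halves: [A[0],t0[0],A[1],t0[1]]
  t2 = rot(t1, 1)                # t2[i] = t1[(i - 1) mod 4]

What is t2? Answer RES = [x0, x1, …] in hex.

t0 = [0x69, 0x20, 0xa0, 0x15]
t1 = [0x15, 0x69, 0xa0, 0x20]
t2 = [0x20, 0x15, 0x69, 0xa0]

RES = [ 0x20  0x15  0x69  0xa0 ]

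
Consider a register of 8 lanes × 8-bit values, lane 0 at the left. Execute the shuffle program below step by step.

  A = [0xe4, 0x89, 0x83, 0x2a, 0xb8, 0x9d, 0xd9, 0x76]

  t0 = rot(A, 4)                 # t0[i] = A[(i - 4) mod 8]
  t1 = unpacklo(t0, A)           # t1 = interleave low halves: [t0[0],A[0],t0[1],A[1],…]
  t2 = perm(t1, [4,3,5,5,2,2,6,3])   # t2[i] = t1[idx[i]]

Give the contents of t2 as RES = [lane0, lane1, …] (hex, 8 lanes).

RES = [ 0xd9  0x89  0x83  0x83  0x9d  0x9d  0x76  0x89 ]

t0 = [0xb8, 0x9d, 0xd9, 0x76, 0xe4, 0x89, 0x83, 0x2a]
t1 = [0xb8, 0xe4, 0x9d, 0x89, 0xd9, 0x83, 0x76, 0x2a]
t2 = [0xd9, 0x89, 0x83, 0x83, 0x9d, 0x9d, 0x76, 0x89]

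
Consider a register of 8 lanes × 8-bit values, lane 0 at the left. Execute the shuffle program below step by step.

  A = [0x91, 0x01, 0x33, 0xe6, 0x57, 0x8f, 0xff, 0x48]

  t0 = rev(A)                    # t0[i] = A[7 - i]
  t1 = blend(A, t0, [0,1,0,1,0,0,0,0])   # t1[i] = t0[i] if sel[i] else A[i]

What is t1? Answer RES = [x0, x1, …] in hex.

RES = [ 0x91  0xff  0x33  0x57  0x57  0x8f  0xff  0x48 ]

t0 = [0x48, 0xff, 0x8f, 0x57, 0xe6, 0x33, 0x01, 0x91]
t1 = [0x91, 0xff, 0x33, 0x57, 0x57, 0x8f, 0xff, 0x48]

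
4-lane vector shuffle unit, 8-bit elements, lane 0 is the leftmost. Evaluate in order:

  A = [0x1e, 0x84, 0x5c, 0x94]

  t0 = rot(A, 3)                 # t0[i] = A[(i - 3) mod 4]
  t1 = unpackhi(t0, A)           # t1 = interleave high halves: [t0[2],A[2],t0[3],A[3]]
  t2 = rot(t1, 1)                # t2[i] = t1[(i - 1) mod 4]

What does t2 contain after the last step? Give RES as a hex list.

RES = [ 0x94  0x94  0x5c  0x1e ]

  t0: 84 5c 94 1e
  t1: 94 5c 1e 94
  t2: 94 94 5c 1e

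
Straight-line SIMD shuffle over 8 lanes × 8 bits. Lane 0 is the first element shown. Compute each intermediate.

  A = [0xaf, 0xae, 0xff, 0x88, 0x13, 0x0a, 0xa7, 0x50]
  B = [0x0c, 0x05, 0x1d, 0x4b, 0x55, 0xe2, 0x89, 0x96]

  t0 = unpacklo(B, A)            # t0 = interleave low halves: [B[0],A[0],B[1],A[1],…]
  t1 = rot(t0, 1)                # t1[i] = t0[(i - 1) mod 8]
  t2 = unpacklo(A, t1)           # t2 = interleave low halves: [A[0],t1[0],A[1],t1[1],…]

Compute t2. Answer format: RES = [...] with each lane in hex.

RES = [ 0xaf  0x88  0xae  0x0c  0xff  0xaf  0x88  0x05 ]

→ t0 |0c|af|05|ae|1d|ff|4b|88|
→ t1 |88|0c|af|05|ae|1d|ff|4b|
→ t2 |af|88|ae|0c|ff|af|88|05|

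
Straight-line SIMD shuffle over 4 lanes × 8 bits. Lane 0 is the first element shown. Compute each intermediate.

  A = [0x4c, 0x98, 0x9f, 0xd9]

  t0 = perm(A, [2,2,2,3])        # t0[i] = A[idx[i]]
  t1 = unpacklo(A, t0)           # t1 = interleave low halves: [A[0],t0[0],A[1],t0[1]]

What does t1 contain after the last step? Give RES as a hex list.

RES = [0x4c, 0x9f, 0x98, 0x9f]

t0 = [0x9f, 0x9f, 0x9f, 0xd9]
t1 = [0x4c, 0x9f, 0x98, 0x9f]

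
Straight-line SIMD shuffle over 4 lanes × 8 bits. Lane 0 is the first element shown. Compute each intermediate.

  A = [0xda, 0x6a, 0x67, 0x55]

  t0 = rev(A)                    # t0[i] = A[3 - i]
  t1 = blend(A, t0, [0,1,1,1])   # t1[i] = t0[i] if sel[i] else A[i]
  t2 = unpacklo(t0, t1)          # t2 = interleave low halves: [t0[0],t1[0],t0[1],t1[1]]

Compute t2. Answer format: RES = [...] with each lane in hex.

RES = [0x55, 0xda, 0x67, 0x67]

→ t0 |55|67|6a|da|
→ t1 |da|67|6a|da|
→ t2 |55|da|67|67|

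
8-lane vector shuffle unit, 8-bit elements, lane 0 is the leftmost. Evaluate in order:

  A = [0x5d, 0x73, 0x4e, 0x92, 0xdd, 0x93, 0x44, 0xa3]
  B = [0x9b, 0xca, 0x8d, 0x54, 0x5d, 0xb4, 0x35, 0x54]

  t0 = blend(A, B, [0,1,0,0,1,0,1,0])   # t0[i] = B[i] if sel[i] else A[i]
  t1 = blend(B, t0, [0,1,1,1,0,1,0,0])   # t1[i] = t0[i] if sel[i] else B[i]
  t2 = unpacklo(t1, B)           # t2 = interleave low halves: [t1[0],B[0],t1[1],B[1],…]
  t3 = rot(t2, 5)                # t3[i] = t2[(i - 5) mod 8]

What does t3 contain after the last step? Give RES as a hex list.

→ t0 |5d|ca|4e|92|5d|93|35|a3|
→ t1 |9b|ca|4e|92|5d|93|35|54|
→ t2 |9b|9b|ca|ca|4e|8d|92|54|
→ t3 |ca|4e|8d|92|54|9b|9b|ca|

RES = [ 0xca  0x4e  0x8d  0x92  0x54  0x9b  0x9b  0xca ]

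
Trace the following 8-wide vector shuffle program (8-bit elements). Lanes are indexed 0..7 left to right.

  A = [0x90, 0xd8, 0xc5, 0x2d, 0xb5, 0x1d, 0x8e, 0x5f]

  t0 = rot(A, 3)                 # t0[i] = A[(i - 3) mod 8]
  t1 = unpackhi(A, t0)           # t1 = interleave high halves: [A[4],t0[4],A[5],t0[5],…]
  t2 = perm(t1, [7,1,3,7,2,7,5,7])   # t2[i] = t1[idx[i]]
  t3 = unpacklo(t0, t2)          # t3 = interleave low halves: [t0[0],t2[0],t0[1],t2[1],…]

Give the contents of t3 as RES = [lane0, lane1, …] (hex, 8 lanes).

→ t0 |1d|8e|5f|90|d8|c5|2d|b5|
→ t1 |b5|d8|1d|c5|8e|2d|5f|b5|
→ t2 |b5|d8|c5|b5|1d|b5|2d|b5|
→ t3 |1d|b5|8e|d8|5f|c5|90|b5|

RES = [0x1d, 0xb5, 0x8e, 0xd8, 0x5f, 0xc5, 0x90, 0xb5]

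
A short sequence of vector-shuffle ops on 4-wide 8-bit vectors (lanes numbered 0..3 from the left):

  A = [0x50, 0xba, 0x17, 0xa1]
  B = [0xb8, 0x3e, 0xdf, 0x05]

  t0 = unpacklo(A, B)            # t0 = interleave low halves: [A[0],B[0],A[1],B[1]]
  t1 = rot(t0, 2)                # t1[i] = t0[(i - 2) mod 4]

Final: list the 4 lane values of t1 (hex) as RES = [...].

  t0: 50 b8 ba 3e
  t1: ba 3e 50 b8

RES = [0xba, 0x3e, 0x50, 0xb8]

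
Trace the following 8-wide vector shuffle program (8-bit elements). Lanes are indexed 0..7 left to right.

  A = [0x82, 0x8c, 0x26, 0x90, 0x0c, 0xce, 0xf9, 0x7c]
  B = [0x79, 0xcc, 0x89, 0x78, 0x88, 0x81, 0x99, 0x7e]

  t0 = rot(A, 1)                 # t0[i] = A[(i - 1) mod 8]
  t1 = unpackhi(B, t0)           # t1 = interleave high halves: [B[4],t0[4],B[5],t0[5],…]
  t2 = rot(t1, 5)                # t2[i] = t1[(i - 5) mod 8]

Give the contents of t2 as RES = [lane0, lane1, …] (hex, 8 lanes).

  t0: 7c 82 8c 26 90 0c ce f9
  t1: 88 90 81 0c 99 ce 7e f9
  t2: 0c 99 ce 7e f9 88 90 81

RES = [ 0x0c  0x99  0xce  0x7e  0xf9  0x88  0x90  0x81 ]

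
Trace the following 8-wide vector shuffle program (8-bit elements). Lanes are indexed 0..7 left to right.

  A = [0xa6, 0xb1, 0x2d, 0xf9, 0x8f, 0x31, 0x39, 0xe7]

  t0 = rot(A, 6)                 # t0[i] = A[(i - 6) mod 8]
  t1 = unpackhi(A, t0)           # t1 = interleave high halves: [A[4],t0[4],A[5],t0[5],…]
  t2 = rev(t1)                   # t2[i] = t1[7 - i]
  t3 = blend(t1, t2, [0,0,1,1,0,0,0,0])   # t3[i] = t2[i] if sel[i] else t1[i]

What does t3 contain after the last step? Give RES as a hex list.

RES = [ 0x8f  0x39  0xa6  0x39  0x39  0xa6  0xe7  0xb1 ]

t0 = [0x2d, 0xf9, 0x8f, 0x31, 0x39, 0xe7, 0xa6, 0xb1]
t1 = [0x8f, 0x39, 0x31, 0xe7, 0x39, 0xa6, 0xe7, 0xb1]
t2 = [0xb1, 0xe7, 0xa6, 0x39, 0xe7, 0x31, 0x39, 0x8f]
t3 = [0x8f, 0x39, 0xa6, 0x39, 0x39, 0xa6, 0xe7, 0xb1]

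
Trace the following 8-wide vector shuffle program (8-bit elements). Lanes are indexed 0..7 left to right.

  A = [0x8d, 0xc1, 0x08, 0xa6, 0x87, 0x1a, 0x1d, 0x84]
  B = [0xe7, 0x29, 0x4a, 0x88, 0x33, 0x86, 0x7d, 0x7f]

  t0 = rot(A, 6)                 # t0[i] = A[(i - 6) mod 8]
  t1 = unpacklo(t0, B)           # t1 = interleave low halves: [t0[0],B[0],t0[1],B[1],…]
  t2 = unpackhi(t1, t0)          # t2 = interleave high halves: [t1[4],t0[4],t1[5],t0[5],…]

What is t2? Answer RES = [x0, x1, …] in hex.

RES = [0x87, 0x1d, 0x4a, 0x84, 0x1a, 0x8d, 0x88, 0xc1]

t0 = [0x08, 0xa6, 0x87, 0x1a, 0x1d, 0x84, 0x8d, 0xc1]
t1 = [0x08, 0xe7, 0xa6, 0x29, 0x87, 0x4a, 0x1a, 0x88]
t2 = [0x87, 0x1d, 0x4a, 0x84, 0x1a, 0x8d, 0x88, 0xc1]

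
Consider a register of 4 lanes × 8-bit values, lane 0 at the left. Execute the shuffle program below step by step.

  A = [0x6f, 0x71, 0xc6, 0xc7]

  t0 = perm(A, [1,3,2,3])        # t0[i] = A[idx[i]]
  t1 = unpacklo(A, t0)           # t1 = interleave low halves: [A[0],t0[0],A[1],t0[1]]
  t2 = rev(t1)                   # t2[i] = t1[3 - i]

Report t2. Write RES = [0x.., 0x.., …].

t0 = [0x71, 0xc7, 0xc6, 0xc7]
t1 = [0x6f, 0x71, 0x71, 0xc7]
t2 = [0xc7, 0x71, 0x71, 0x6f]

RES = [ 0xc7  0x71  0x71  0x6f ]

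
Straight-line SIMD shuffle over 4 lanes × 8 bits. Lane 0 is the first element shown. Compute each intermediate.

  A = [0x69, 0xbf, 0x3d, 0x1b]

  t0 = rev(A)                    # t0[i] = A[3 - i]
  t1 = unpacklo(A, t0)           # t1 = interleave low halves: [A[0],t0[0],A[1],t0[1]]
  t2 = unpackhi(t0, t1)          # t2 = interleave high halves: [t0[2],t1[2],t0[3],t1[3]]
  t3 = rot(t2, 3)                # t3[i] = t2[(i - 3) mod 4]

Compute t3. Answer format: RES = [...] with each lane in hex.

→ t0 |1b|3d|bf|69|
→ t1 |69|1b|bf|3d|
→ t2 |bf|bf|69|3d|
→ t3 |bf|69|3d|bf|

RES = [ 0xbf  0x69  0x3d  0xbf ]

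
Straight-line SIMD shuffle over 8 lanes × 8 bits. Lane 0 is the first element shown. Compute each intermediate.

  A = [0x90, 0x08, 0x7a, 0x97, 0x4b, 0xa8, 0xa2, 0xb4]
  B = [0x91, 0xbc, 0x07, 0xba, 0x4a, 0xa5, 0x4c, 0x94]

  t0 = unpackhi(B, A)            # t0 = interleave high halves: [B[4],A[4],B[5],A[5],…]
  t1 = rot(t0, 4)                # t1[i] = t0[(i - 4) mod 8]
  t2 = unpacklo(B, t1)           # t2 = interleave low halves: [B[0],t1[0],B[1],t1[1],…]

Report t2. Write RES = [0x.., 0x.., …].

RES = [ 0x91  0x4c  0xbc  0xa2  0x07  0x94  0xba  0xb4 ]

  t0: 4a 4b a5 a8 4c a2 94 b4
  t1: 4c a2 94 b4 4a 4b a5 a8
  t2: 91 4c bc a2 07 94 ba b4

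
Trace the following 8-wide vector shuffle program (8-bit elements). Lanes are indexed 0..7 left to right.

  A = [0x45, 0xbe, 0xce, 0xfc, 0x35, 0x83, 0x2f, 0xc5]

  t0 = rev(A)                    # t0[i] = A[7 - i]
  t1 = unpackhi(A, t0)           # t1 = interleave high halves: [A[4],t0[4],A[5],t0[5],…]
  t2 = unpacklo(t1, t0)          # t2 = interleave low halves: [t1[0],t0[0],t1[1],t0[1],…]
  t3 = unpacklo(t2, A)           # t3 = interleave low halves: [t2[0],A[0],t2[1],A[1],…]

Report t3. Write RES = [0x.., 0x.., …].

RES = [ 0x35  0x45  0xc5  0xbe  0xfc  0xce  0x2f  0xfc ]

  t0: c5 2f 83 35 fc ce be 45
  t1: 35 fc 83 ce 2f be c5 45
  t2: 35 c5 fc 2f 83 83 ce 35
  t3: 35 45 c5 be fc ce 2f fc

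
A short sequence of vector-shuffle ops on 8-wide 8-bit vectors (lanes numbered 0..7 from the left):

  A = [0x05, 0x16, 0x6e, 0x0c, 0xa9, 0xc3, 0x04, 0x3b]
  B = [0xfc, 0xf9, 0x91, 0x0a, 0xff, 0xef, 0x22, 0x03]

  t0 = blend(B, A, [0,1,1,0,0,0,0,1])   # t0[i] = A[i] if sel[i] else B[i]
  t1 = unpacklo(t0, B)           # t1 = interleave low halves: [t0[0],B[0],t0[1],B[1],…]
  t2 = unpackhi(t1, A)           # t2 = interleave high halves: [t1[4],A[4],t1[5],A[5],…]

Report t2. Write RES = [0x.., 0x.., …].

→ t0 |fc|16|6e|0a|ff|ef|22|3b|
→ t1 |fc|fc|16|f9|6e|91|0a|0a|
→ t2 |6e|a9|91|c3|0a|04|0a|3b|

RES = [0x6e, 0xa9, 0x91, 0xc3, 0x0a, 0x04, 0x0a, 0x3b]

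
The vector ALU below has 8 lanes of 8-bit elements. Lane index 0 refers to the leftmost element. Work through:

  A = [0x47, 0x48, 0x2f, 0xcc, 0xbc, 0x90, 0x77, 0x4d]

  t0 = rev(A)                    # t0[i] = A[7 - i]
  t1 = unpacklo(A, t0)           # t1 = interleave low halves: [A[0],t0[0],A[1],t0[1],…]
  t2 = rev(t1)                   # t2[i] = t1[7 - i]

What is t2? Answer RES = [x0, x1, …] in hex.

RES = [ 0xbc  0xcc  0x90  0x2f  0x77  0x48  0x4d  0x47 ]

  t0: 4d 77 90 bc cc 2f 48 47
  t1: 47 4d 48 77 2f 90 cc bc
  t2: bc cc 90 2f 77 48 4d 47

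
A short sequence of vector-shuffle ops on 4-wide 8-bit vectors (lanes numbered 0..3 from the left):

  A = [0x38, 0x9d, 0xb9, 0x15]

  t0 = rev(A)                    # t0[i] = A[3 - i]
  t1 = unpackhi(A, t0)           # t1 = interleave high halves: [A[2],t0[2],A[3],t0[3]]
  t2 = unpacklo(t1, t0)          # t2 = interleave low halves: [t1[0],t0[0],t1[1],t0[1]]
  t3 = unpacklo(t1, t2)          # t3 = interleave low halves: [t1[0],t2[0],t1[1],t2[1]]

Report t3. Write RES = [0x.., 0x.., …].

  t0: 15 b9 9d 38
  t1: b9 9d 15 38
  t2: b9 15 9d b9
  t3: b9 b9 9d 15

RES = [ 0xb9  0xb9  0x9d  0x15 ]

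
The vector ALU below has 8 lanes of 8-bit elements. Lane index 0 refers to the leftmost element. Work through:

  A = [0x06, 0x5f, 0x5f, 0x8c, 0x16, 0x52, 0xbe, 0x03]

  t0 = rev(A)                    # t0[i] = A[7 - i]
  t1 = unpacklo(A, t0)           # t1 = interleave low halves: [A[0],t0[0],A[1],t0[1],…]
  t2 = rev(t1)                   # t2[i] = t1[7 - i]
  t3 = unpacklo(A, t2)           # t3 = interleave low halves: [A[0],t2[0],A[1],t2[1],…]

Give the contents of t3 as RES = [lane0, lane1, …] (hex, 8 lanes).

RES = [ 0x06  0x16  0x5f  0x8c  0x5f  0x52  0x8c  0x5f ]

t0 = [0x03, 0xbe, 0x52, 0x16, 0x8c, 0x5f, 0x5f, 0x06]
t1 = [0x06, 0x03, 0x5f, 0xbe, 0x5f, 0x52, 0x8c, 0x16]
t2 = [0x16, 0x8c, 0x52, 0x5f, 0xbe, 0x5f, 0x03, 0x06]
t3 = [0x06, 0x16, 0x5f, 0x8c, 0x5f, 0x52, 0x8c, 0x5f]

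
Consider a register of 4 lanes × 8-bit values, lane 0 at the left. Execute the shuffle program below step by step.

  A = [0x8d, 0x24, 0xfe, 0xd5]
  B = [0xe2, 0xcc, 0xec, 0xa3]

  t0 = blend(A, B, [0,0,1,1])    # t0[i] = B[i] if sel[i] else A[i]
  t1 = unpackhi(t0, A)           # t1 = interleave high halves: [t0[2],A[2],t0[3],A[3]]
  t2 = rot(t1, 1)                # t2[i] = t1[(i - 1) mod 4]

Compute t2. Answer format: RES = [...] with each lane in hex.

t0 = [0x8d, 0x24, 0xec, 0xa3]
t1 = [0xec, 0xfe, 0xa3, 0xd5]
t2 = [0xd5, 0xec, 0xfe, 0xa3]

RES = [0xd5, 0xec, 0xfe, 0xa3]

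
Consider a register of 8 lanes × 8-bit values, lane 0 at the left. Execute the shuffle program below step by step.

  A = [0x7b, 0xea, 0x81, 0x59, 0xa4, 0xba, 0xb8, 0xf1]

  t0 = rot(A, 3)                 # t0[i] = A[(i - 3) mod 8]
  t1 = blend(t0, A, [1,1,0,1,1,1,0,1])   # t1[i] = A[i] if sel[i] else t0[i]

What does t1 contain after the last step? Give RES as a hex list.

RES = [ 0x7b  0xea  0xf1  0x59  0xa4  0xba  0x59  0xf1 ]

→ t0 |ba|b8|f1|7b|ea|81|59|a4|
→ t1 |7b|ea|f1|59|a4|ba|59|f1|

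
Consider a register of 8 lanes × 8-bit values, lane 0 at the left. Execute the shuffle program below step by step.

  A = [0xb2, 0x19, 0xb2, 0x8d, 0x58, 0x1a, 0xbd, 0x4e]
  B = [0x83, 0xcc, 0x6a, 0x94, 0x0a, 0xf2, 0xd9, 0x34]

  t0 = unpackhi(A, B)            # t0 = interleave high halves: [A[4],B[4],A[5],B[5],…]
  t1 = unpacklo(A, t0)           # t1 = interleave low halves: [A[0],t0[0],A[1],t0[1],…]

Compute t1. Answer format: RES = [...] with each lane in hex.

RES = [ 0xb2  0x58  0x19  0x0a  0xb2  0x1a  0x8d  0xf2 ]

→ t0 |58|0a|1a|f2|bd|d9|4e|34|
→ t1 |b2|58|19|0a|b2|1a|8d|f2|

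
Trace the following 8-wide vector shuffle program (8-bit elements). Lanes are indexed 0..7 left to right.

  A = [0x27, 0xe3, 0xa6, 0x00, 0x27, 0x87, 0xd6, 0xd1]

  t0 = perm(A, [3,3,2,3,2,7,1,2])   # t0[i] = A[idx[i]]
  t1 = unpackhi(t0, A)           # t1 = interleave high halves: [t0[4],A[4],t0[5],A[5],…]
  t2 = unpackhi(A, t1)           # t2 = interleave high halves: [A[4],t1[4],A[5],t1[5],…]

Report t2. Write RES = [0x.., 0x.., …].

t0 = [0x00, 0x00, 0xa6, 0x00, 0xa6, 0xd1, 0xe3, 0xa6]
t1 = [0xa6, 0x27, 0xd1, 0x87, 0xe3, 0xd6, 0xa6, 0xd1]
t2 = [0x27, 0xe3, 0x87, 0xd6, 0xd6, 0xa6, 0xd1, 0xd1]

RES = [ 0x27  0xe3  0x87  0xd6  0xd6  0xa6  0xd1  0xd1 ]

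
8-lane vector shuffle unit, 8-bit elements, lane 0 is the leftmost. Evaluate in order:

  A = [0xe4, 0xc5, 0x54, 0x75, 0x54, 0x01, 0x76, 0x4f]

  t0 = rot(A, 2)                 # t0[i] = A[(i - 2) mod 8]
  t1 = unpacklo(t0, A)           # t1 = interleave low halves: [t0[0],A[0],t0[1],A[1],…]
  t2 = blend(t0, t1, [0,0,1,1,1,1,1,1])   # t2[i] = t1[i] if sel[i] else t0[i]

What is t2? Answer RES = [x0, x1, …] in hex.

→ t0 |76|4f|e4|c5|54|75|54|01|
→ t1 |76|e4|4f|c5|e4|54|c5|75|
→ t2 |76|4f|4f|c5|e4|54|c5|75|

RES = [ 0x76  0x4f  0x4f  0xc5  0xe4  0x54  0xc5  0x75 ]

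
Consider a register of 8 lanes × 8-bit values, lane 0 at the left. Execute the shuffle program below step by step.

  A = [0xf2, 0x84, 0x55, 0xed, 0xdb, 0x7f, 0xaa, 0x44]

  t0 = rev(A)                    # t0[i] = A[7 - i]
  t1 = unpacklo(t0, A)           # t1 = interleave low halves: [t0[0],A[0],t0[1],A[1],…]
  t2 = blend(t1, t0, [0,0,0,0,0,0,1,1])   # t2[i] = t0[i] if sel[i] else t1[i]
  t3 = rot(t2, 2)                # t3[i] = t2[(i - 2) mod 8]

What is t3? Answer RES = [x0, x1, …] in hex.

RES = [ 0x84  0xf2  0x44  0xf2  0xaa  0x84  0x7f  0x55 ]

→ t0 |44|aa|7f|db|ed|55|84|f2|
→ t1 |44|f2|aa|84|7f|55|db|ed|
→ t2 |44|f2|aa|84|7f|55|84|f2|
→ t3 |84|f2|44|f2|aa|84|7f|55|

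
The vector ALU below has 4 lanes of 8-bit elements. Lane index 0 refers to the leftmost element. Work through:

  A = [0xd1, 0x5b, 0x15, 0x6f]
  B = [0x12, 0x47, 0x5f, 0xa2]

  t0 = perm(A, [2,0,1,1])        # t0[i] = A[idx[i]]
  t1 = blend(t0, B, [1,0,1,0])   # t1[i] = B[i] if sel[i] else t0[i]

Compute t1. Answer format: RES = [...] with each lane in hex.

→ t0 |15|d1|5b|5b|
→ t1 |12|d1|5f|5b|

RES = [0x12, 0xd1, 0x5f, 0x5b]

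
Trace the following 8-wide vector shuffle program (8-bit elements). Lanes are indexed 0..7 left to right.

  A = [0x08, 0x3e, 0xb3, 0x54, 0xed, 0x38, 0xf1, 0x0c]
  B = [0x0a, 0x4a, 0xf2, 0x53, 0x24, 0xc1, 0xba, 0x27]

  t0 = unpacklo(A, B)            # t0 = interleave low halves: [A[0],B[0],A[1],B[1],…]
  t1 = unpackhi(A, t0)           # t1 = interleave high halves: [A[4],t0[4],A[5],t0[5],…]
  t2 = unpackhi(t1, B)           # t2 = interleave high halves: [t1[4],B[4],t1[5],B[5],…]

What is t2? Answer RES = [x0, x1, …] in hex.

RES = [ 0xf1  0x24  0x54  0xc1  0x0c  0xba  0x53  0x27 ]

  t0: 08 0a 3e 4a b3 f2 54 53
  t1: ed b3 38 f2 f1 54 0c 53
  t2: f1 24 54 c1 0c ba 53 27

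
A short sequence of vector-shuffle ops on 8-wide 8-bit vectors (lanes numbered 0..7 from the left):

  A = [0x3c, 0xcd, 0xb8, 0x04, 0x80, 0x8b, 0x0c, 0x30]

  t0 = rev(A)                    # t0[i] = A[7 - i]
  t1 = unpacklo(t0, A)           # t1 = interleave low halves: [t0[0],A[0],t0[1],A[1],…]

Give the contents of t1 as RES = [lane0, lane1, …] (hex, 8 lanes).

RES = [ 0x30  0x3c  0x0c  0xcd  0x8b  0xb8  0x80  0x04 ]

t0 = [0x30, 0x0c, 0x8b, 0x80, 0x04, 0xb8, 0xcd, 0x3c]
t1 = [0x30, 0x3c, 0x0c, 0xcd, 0x8b, 0xb8, 0x80, 0x04]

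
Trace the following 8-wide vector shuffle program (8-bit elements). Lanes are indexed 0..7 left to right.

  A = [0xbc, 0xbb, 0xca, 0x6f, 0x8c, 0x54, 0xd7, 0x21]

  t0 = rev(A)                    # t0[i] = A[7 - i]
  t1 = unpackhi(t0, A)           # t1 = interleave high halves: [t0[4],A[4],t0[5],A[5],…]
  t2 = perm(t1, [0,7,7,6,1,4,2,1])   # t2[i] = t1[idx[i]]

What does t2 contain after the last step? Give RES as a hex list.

  t0: 21 d7 54 8c 6f ca bb bc
  t1: 6f 8c ca 54 bb d7 bc 21
  t2: 6f 21 21 bc 8c bb ca 8c

RES = [0x6f, 0x21, 0x21, 0xbc, 0x8c, 0xbb, 0xca, 0x8c]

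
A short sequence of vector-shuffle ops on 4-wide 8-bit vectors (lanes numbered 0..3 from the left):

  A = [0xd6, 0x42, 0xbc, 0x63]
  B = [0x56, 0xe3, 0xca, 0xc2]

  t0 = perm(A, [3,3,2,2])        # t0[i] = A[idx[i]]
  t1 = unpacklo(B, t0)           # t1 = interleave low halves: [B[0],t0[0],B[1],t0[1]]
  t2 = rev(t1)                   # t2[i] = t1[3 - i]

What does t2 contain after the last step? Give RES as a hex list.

RES = [ 0x63  0xe3  0x63  0x56 ]

t0 = [0x63, 0x63, 0xbc, 0xbc]
t1 = [0x56, 0x63, 0xe3, 0x63]
t2 = [0x63, 0xe3, 0x63, 0x56]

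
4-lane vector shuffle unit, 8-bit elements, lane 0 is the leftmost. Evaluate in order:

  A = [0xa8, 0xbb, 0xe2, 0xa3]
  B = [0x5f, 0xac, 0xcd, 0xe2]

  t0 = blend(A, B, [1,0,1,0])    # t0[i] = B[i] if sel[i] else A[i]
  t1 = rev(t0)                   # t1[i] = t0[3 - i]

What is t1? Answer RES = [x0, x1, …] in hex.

RES = [ 0xa3  0xcd  0xbb  0x5f ]

  t0: 5f bb cd a3
  t1: a3 cd bb 5f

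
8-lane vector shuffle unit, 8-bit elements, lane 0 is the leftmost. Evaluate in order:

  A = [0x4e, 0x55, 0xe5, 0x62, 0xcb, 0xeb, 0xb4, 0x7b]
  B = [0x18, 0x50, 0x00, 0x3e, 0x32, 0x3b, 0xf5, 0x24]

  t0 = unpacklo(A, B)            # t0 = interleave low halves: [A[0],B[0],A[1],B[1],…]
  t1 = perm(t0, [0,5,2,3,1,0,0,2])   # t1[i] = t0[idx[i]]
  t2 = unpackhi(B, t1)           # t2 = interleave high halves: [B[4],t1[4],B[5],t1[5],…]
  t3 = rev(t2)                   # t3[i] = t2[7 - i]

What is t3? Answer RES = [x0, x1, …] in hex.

  t0: 4e 18 55 50 e5 00 62 3e
  t1: 4e 00 55 50 18 4e 4e 55
  t2: 32 18 3b 4e f5 4e 24 55
  t3: 55 24 4e f5 4e 3b 18 32

RES = [ 0x55  0x24  0x4e  0xf5  0x4e  0x3b  0x18  0x32 ]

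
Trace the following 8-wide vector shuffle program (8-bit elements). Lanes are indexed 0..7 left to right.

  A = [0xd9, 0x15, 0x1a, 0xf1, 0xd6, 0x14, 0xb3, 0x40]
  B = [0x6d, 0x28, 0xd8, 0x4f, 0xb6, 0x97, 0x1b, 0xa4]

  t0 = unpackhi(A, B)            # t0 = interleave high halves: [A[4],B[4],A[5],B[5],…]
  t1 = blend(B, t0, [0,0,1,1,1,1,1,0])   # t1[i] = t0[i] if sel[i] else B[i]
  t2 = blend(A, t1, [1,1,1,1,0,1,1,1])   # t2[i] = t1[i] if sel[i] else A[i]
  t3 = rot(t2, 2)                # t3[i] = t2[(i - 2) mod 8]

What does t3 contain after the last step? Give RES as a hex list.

t0 = [0xd6, 0xb6, 0x14, 0x97, 0xb3, 0x1b, 0x40, 0xa4]
t1 = [0x6d, 0x28, 0x14, 0x97, 0xb3, 0x1b, 0x40, 0xa4]
t2 = [0x6d, 0x28, 0x14, 0x97, 0xd6, 0x1b, 0x40, 0xa4]
t3 = [0x40, 0xa4, 0x6d, 0x28, 0x14, 0x97, 0xd6, 0x1b]

RES = [0x40, 0xa4, 0x6d, 0x28, 0x14, 0x97, 0xd6, 0x1b]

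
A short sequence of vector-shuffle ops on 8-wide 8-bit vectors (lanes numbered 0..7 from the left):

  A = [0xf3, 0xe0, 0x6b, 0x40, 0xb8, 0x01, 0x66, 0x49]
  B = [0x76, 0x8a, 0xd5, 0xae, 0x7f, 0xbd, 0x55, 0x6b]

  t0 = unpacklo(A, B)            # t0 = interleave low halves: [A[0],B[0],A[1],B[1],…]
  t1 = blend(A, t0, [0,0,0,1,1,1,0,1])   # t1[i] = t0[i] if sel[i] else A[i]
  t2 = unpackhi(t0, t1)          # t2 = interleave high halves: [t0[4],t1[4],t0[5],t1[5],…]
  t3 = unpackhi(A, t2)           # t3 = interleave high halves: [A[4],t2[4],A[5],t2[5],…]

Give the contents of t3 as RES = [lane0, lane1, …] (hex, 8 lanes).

RES = [ 0xb8  0x40  0x01  0x66  0x66  0xae  0x49  0xae ]

→ t0 |f3|76|e0|8a|6b|d5|40|ae|
→ t1 |f3|e0|6b|8a|6b|d5|66|ae|
→ t2 |6b|6b|d5|d5|40|66|ae|ae|
→ t3 |b8|40|01|66|66|ae|49|ae|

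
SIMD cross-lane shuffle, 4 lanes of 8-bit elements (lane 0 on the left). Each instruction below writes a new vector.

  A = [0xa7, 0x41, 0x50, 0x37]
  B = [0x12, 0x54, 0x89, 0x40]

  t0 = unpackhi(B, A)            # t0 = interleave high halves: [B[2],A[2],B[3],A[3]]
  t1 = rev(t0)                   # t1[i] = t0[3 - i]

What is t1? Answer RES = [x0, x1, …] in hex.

→ t0 |89|50|40|37|
→ t1 |37|40|50|89|

RES = [ 0x37  0x40  0x50  0x89 ]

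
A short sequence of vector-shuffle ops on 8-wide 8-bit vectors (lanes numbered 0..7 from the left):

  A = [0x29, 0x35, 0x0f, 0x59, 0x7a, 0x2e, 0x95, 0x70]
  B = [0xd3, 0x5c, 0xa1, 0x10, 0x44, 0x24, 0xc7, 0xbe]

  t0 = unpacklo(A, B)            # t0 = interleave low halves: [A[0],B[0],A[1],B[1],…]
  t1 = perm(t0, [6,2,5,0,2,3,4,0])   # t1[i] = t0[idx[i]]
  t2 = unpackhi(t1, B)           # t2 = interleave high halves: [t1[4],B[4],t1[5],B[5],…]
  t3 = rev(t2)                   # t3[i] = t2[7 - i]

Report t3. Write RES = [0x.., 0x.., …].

RES = [0xbe, 0x29, 0xc7, 0x0f, 0x24, 0x5c, 0x44, 0x35]

→ t0 |29|d3|35|5c|0f|a1|59|10|
→ t1 |59|35|a1|29|35|5c|0f|29|
→ t2 |35|44|5c|24|0f|c7|29|be|
→ t3 |be|29|c7|0f|24|5c|44|35|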